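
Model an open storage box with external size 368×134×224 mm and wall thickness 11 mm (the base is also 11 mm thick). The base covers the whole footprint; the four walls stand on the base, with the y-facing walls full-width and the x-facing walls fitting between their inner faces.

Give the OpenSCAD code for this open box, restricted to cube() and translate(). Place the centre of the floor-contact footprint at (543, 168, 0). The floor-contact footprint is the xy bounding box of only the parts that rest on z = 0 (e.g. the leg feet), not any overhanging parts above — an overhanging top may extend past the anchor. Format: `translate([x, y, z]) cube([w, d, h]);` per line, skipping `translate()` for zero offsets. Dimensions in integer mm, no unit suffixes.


translate([359, 101, 0]) cube([368, 134, 11]);
translate([359, 101, 11]) cube([368, 11, 213]);
translate([359, 224, 11]) cube([368, 11, 213]);
translate([359, 112, 11]) cube([11, 112, 213]);
translate([716, 112, 11]) cube([11, 112, 213]);


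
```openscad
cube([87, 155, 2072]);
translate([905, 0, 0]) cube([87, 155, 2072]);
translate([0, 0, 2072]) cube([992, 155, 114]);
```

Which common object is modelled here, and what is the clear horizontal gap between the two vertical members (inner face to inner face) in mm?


A door frame. The clear opening width is 818 mm.

Two 2072 mm tall posts with a header on top — a door frame. The left jamb is 87 mm wide at x = 0; the right jamb starts at x = 905. The clear opening is 905 − 87 = 818 mm.


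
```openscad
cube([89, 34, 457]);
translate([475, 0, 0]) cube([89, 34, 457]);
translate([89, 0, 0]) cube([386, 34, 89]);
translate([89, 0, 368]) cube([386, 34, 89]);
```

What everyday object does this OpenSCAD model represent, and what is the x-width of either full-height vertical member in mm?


A picture frame. The border width is 89 mm.

Four thin pieces enclosing a rectangular opening — a picture frame. The two full-height stiles are 457 mm tall; the top rail sits at z = 368 and is 89 mm tall, so the border above the opening is 457 − 368 = 89 mm, matching the stile x-width.


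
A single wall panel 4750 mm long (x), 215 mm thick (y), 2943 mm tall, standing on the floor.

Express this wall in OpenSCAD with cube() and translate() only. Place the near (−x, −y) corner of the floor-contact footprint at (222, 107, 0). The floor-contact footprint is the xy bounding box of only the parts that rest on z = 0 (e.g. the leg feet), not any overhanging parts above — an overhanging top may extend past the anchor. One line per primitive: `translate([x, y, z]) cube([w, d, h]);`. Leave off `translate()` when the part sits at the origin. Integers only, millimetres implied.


translate([222, 107, 0]) cube([4750, 215, 2943]);


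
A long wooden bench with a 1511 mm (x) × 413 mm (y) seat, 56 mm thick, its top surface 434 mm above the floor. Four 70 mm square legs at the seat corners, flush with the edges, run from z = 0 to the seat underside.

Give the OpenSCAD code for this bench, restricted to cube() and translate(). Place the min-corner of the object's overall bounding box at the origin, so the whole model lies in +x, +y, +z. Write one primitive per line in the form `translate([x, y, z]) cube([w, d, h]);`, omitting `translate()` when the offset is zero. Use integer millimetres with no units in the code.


translate([0, 0, 378]) cube([1511, 413, 56]);
cube([70, 70, 378]);
translate([0, 343, 0]) cube([70, 70, 378]);
translate([1441, 0, 0]) cube([70, 70, 378]);
translate([1441, 343, 0]) cube([70, 70, 378]);


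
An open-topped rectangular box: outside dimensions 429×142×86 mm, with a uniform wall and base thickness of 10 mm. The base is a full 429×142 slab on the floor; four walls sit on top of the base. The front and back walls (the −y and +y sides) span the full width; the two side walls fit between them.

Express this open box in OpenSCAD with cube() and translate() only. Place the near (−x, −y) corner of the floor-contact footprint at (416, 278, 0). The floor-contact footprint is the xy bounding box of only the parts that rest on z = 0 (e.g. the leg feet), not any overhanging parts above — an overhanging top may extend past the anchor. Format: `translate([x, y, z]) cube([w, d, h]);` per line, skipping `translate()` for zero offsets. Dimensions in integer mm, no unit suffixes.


translate([416, 278, 0]) cube([429, 142, 10]);
translate([416, 278, 10]) cube([429, 10, 76]);
translate([416, 410, 10]) cube([429, 10, 76]);
translate([416, 288, 10]) cube([10, 122, 76]);
translate([835, 288, 10]) cube([10, 122, 76]);


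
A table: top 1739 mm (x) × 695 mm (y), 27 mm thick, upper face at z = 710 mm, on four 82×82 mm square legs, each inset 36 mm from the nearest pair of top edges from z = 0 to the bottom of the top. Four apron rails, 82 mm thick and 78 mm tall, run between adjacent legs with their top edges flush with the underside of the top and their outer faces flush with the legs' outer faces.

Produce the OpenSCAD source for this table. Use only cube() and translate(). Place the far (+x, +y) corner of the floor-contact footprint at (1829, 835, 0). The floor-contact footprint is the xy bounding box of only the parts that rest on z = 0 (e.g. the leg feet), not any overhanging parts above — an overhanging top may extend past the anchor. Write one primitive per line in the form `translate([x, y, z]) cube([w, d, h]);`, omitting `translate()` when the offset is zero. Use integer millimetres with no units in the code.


translate([126, 176, 683]) cube([1739, 695, 27]);
translate([162, 212, 0]) cube([82, 82, 683]);
translate([1747, 212, 0]) cube([82, 82, 683]);
translate([162, 753, 0]) cube([82, 82, 683]);
translate([1747, 753, 0]) cube([82, 82, 683]);
translate([244, 212, 605]) cube([1503, 82, 78]);
translate([244, 753, 605]) cube([1503, 82, 78]);
translate([162, 294, 605]) cube([82, 459, 78]);
translate([1747, 294, 605]) cube([82, 459, 78]);


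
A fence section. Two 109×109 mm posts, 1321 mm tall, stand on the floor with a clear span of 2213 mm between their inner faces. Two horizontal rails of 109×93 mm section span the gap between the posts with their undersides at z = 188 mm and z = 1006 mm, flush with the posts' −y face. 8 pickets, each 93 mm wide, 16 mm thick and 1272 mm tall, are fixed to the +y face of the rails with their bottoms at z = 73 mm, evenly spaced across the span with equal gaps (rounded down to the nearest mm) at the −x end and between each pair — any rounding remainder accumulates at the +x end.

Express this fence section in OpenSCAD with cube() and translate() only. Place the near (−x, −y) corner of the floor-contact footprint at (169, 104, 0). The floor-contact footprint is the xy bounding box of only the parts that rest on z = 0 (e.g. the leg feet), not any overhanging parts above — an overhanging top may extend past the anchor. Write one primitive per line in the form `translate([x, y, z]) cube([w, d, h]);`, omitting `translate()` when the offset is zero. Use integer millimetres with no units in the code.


translate([169, 104, 0]) cube([109, 109, 1321]);
translate([2491, 104, 0]) cube([109, 109, 1321]);
translate([278, 104, 188]) cube([2213, 109, 93]);
translate([278, 104, 1006]) cube([2213, 109, 93]);
translate([441, 213, 73]) cube([93, 16, 1272]);
translate([697, 213, 73]) cube([93, 16, 1272]);
translate([953, 213, 73]) cube([93, 16, 1272]);
translate([1209, 213, 73]) cube([93, 16, 1272]);
translate([1465, 213, 73]) cube([93, 16, 1272]);
translate([1721, 213, 73]) cube([93, 16, 1272]);
translate([1977, 213, 73]) cube([93, 16, 1272]);
translate([2233, 213, 73]) cube([93, 16, 1272]);


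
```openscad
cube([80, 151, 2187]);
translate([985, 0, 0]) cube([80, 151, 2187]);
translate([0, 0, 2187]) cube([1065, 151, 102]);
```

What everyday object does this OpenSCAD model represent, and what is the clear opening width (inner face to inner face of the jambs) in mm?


A door frame. The clear opening width is 905 mm.

Two 2187 mm tall posts with a header on top — a door frame. The left jamb is 80 mm wide at x = 0; the right jamb starts at x = 985. The clear opening is 985 − 80 = 905 mm.


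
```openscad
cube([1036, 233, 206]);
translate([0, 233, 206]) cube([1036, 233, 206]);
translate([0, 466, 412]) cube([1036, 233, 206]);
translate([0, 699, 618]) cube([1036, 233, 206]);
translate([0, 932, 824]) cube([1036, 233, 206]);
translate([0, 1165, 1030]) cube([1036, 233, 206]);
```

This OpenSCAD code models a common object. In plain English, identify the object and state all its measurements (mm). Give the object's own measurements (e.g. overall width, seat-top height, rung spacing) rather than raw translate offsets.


A straight staircase of 6 solid steps. Each step is 1036 mm wide (x), 233 mm deep (y, the going) and 206 mm tall (the rise). The first step rests on the floor; each subsequent step sits one going further in +y and one rise higher in +z, directly behind and above the previous step with no overlap.


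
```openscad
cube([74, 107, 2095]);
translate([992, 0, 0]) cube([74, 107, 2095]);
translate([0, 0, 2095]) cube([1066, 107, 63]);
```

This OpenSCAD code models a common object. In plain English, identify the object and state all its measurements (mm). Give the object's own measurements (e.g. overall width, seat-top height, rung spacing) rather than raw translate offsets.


A door frame. The clear opening is 918 mm wide and 2095 mm high. Two 74 mm wide jambs, 107 mm deep, stand either side of the opening from the floor to the top of the opening. A 63 mm thick head sits across the top of both jambs, spanning the full outside width of the frame.


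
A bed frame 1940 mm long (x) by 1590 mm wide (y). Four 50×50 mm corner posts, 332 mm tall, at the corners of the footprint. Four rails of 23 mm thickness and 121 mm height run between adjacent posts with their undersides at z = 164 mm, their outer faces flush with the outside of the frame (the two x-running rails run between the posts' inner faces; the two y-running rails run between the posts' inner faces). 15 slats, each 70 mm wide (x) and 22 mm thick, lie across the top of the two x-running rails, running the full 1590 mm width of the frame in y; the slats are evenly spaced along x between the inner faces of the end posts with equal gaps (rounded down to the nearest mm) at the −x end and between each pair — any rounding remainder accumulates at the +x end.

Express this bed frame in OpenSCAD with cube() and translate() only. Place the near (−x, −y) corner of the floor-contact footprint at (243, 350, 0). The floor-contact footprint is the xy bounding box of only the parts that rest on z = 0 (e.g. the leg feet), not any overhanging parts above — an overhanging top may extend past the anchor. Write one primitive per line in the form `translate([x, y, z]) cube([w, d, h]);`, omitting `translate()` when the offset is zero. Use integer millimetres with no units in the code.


translate([243, 350, 0]) cube([50, 50, 332]);
translate([243, 1890, 0]) cube([50, 50, 332]);
translate([2133, 350, 0]) cube([50, 50, 332]);
translate([2133, 1890, 0]) cube([50, 50, 332]);
translate([293, 350, 164]) cube([1840, 23, 121]);
translate([293, 1917, 164]) cube([1840, 23, 121]);
translate([243, 400, 164]) cube([23, 1490, 121]);
translate([2160, 400, 164]) cube([23, 1490, 121]);
translate([342, 350, 285]) cube([70, 1590, 22]);
translate([461, 350, 285]) cube([70, 1590, 22]);
translate([580, 350, 285]) cube([70, 1590, 22]);
translate([699, 350, 285]) cube([70, 1590, 22]);
translate([818, 350, 285]) cube([70, 1590, 22]);
translate([937, 350, 285]) cube([70, 1590, 22]);
translate([1056, 350, 285]) cube([70, 1590, 22]);
translate([1175, 350, 285]) cube([70, 1590, 22]);
translate([1294, 350, 285]) cube([70, 1590, 22]);
translate([1413, 350, 285]) cube([70, 1590, 22]);
translate([1532, 350, 285]) cube([70, 1590, 22]);
translate([1651, 350, 285]) cube([70, 1590, 22]);
translate([1770, 350, 285]) cube([70, 1590, 22]);
translate([1889, 350, 285]) cube([70, 1590, 22]);
translate([2008, 350, 285]) cube([70, 1590, 22]);


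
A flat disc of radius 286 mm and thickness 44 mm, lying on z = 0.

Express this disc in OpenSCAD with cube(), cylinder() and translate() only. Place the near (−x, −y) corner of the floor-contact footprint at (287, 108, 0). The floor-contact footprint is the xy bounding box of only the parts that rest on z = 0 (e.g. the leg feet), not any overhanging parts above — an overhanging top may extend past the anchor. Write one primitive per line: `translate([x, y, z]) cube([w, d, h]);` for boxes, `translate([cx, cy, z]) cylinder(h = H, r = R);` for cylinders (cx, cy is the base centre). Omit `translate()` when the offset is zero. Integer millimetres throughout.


translate([573, 394, 0]) cylinder(h = 44, r = 286);


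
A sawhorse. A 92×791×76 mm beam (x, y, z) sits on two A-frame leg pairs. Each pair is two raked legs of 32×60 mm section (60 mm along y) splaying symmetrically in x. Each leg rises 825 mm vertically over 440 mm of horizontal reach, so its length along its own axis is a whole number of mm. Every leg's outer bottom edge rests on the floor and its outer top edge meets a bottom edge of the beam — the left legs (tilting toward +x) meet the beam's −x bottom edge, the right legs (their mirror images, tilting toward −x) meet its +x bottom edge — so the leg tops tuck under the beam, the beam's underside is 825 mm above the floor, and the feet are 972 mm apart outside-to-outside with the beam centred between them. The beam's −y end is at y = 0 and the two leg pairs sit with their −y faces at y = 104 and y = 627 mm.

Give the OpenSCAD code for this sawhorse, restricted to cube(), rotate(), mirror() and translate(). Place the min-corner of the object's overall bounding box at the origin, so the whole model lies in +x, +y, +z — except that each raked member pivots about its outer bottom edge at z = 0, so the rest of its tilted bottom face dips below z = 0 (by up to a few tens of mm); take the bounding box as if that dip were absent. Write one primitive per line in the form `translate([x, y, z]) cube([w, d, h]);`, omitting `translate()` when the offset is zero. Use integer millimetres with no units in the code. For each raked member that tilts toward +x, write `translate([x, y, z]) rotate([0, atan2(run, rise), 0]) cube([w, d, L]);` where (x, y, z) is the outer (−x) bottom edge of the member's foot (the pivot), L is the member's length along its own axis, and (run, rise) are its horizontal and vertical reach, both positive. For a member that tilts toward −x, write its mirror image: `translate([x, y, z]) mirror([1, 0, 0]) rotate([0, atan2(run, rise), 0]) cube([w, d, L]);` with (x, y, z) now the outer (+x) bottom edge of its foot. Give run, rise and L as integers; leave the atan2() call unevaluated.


translate([440, 0, 825]) cube([92, 791, 76]);
translate([0, 104, 0]) rotate([0, atan2(440, 825), 0]) cube([32, 60, 935]);
translate([972, 104, 0]) mirror([1, 0, 0]) rotate([0, atan2(440, 825), 0]) cube([32, 60, 935]);
translate([0, 627, 0]) rotate([0, atan2(440, 825), 0]) cube([32, 60, 935]);
translate([972, 627, 0]) mirror([1, 0, 0]) rotate([0, atan2(440, 825), 0]) cube([32, 60, 935]);


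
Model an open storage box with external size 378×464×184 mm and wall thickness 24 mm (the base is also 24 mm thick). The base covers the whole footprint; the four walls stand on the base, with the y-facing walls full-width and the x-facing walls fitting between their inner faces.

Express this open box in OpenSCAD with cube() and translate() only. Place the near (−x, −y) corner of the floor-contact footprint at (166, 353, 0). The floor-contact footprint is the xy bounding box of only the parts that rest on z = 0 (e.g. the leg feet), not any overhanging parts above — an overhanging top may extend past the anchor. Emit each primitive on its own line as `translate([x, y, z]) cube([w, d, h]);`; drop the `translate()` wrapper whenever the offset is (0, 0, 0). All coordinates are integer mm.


translate([166, 353, 0]) cube([378, 464, 24]);
translate([166, 353, 24]) cube([378, 24, 160]);
translate([166, 793, 24]) cube([378, 24, 160]);
translate([166, 377, 24]) cube([24, 416, 160]);
translate([520, 377, 24]) cube([24, 416, 160]);


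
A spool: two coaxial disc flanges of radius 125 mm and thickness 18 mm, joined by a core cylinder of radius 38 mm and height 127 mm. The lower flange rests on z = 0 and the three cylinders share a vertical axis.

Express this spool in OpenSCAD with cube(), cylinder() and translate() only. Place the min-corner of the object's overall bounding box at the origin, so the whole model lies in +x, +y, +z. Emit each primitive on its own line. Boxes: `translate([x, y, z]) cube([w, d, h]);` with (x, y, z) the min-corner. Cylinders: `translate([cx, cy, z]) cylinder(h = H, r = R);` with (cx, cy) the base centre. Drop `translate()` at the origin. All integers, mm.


translate([125, 125, 0]) cylinder(h = 18, r = 125);
translate([125, 125, 18]) cylinder(h = 127, r = 38);
translate([125, 125, 145]) cylinder(h = 18, r = 125);


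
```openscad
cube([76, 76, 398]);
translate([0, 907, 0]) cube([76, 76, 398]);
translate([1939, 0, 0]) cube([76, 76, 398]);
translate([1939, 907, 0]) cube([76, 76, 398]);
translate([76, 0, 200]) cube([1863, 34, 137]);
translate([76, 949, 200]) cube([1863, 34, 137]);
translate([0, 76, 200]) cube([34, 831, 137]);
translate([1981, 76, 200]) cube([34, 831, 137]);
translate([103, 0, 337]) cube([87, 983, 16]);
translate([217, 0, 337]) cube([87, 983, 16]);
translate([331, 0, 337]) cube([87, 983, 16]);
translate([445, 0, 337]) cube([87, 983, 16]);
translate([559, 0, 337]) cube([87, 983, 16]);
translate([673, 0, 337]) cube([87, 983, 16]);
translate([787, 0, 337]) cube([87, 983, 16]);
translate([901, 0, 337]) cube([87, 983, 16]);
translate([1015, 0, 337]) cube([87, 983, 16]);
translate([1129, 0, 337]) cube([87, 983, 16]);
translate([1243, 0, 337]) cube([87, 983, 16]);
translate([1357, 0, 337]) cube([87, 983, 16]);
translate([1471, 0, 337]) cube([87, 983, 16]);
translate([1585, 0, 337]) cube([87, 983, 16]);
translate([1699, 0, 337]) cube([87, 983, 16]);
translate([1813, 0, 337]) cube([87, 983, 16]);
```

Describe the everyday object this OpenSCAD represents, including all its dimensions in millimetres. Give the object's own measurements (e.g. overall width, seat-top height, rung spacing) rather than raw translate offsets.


A bed frame 2015 mm long (x) by 983 mm wide (y). Four 76×76 mm corner posts, 398 mm tall, at the corners of the footprint. Four rails of 34 mm thickness and 137 mm height run between adjacent posts with their undersides at z = 200 mm, their outer faces flush with the outside of the frame (the two x-running rails run between the posts' inner faces; the two y-running rails run between the posts' inner faces). 16 slats, each 87 mm wide (x) and 16 mm thick, lie across the top of the two x-running rails, running the full 983 mm width of the frame in y; along x they sit between the end posts with a 27 mm gap after the −x posts and between neighbouring slats, leaving 39 mm before the +x posts.


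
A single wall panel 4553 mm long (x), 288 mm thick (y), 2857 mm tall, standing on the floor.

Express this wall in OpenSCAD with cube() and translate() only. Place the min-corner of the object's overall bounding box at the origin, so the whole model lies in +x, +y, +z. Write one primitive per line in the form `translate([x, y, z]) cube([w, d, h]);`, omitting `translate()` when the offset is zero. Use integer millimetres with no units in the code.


cube([4553, 288, 2857]);


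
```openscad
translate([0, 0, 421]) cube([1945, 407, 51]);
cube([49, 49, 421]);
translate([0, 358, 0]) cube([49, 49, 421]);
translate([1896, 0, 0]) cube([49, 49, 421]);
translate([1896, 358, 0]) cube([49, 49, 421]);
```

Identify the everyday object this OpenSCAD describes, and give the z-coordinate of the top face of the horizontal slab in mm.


A bench. The seat-top height is 472 mm.

A long slab on four corner posts — a bench. The slab sits at z = 421 with thickness 51, so the top is 421 + 51 = 472 mm.


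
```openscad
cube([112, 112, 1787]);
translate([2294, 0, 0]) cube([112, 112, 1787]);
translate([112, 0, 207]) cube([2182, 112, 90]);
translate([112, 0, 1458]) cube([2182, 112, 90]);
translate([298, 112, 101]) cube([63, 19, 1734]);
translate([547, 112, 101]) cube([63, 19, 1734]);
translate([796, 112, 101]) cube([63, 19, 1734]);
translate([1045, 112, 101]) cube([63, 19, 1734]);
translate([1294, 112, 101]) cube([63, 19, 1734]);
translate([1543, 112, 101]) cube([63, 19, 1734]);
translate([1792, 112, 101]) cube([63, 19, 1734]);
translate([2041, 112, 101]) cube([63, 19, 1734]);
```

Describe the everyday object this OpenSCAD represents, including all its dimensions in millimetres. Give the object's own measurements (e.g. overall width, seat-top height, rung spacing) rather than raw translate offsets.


A fence section. Two 112×112 mm posts, 1787 mm tall, stand on the floor with a clear span of 2182 mm between their inner faces. Two horizontal rails of 112×90 mm section span the gap between the posts with their undersides at z = 207 mm and z = 1458 mm, flush with the posts' −y face. 8 pickets, each 63 mm wide, 19 mm thick and 1734 mm tall, are fixed to the +y face of the rails with their bottoms at z = 101 mm, spaced across the span with a 186 mm gap after the −x post and between neighbouring pickets, with 190 mm left before the +x post.


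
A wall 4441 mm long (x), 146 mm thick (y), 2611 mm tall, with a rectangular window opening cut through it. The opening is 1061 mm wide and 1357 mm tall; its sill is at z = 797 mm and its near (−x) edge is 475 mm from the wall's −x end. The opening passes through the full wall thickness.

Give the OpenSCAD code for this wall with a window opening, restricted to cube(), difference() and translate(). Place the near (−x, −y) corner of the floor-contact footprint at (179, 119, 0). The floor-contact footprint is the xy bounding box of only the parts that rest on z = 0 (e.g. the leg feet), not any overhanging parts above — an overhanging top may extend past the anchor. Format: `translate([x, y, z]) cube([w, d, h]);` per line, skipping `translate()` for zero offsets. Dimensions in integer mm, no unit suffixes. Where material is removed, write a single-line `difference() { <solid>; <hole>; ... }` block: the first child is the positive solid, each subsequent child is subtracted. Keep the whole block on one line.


difference() { translate([179, 119, 0]) cube([4441, 146, 2611]); translate([654, 119, 797]) cube([1061, 146, 1357]); }


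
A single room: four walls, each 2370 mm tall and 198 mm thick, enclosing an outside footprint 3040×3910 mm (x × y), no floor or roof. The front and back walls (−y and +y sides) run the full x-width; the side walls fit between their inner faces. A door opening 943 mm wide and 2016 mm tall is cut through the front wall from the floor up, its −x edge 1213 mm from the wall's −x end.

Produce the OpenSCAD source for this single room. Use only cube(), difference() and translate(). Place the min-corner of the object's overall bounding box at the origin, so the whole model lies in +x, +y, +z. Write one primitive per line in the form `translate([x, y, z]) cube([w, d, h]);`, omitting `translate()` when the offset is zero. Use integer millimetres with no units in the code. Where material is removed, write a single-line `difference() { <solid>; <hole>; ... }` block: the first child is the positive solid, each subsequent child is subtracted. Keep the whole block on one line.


difference() { cube([3040, 198, 2370]); translate([1213, 0, 0]) cube([943, 198, 2016]); }
translate([0, 3712, 0]) cube([3040, 198, 2370]);
translate([0, 198, 0]) cube([198, 3514, 2370]);
translate([2842, 198, 0]) cube([198, 3514, 2370]);


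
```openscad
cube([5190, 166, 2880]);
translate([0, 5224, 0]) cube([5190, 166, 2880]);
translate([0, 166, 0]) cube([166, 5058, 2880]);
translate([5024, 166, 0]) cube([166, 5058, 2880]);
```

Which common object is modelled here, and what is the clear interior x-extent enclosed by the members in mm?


A house (or room) frame. The interior width is 4858 mm.

Four 2880 mm walls enclosing a rectangle with no floor or roof — a room or house frame. Outside width is 5190 mm and wall thickness is 166 mm, so the interior width is 5190 − 2 × 166 = 4858 mm.


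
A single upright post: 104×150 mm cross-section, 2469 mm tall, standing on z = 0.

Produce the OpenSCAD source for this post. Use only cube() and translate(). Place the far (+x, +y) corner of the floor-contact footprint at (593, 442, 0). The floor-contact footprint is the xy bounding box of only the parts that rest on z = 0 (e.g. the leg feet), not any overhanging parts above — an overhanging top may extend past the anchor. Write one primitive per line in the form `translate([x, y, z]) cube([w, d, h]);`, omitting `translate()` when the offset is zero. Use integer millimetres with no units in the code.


translate([489, 292, 0]) cube([104, 150, 2469]);


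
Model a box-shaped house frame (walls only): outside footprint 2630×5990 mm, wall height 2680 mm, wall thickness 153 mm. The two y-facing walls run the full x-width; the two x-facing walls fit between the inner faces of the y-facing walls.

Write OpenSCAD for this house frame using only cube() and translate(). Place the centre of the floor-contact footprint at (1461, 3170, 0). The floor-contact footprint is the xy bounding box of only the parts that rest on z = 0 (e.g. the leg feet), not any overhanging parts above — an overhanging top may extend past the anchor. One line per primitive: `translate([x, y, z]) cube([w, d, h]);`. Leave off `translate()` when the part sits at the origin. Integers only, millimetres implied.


translate([146, 175, 0]) cube([2630, 153, 2680]);
translate([146, 6012, 0]) cube([2630, 153, 2680]);
translate([146, 328, 0]) cube([153, 5684, 2680]);
translate([2623, 328, 0]) cube([153, 5684, 2680]);


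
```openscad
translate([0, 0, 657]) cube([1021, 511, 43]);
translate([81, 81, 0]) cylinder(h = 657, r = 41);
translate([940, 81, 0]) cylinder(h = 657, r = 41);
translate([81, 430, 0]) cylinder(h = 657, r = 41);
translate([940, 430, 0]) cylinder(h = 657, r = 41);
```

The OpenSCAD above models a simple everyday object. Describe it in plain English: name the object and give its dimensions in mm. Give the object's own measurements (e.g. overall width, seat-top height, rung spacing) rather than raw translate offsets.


A table: top 1021 mm (x) × 511 mm (y), 43 mm thick, upper face at z = 700 mm, on four round legs of 82 mm diameter, each leg's bounding box inset 40 mm from the nearest pair of top edges from z = 0 to the bottom of the top.


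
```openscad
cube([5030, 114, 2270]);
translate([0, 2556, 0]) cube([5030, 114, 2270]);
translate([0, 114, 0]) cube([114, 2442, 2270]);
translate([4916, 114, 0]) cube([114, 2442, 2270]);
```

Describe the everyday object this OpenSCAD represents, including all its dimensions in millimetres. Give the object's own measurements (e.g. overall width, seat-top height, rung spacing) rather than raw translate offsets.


The wall frame of a small rectangular building: four walls, each 2270 mm tall and 114 mm thick, enclosing a footprint 5030 mm (x) by 2670 mm (y) outside-to-outside, with no floor or roof. The front and back walls (the −y and +y sides) span the full width; the two side walls fit between them.


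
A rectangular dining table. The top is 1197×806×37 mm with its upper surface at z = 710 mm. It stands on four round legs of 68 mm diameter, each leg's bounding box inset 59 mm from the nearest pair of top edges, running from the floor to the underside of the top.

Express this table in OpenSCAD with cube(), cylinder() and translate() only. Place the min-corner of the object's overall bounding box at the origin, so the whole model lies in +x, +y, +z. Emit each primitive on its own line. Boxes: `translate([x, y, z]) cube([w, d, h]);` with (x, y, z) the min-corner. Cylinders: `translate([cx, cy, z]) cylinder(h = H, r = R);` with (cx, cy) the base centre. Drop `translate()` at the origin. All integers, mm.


translate([0, 0, 673]) cube([1197, 806, 37]);
translate([93, 93, 0]) cylinder(h = 673, r = 34);
translate([1104, 93, 0]) cylinder(h = 673, r = 34);
translate([93, 713, 0]) cylinder(h = 673, r = 34);
translate([1104, 713, 0]) cylinder(h = 673, r = 34);


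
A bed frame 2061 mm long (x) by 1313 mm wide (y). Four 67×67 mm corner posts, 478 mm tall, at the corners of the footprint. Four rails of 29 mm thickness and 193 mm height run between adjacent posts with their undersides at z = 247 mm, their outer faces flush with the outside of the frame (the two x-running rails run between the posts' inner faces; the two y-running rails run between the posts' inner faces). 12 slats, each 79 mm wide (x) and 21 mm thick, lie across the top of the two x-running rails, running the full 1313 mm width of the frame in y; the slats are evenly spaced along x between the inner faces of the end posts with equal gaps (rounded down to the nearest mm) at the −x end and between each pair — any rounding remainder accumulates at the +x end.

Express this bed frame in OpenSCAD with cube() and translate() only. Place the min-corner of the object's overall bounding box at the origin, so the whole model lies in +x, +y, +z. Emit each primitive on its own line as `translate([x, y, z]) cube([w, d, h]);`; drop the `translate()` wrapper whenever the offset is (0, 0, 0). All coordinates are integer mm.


cube([67, 67, 478]);
translate([0, 1246, 0]) cube([67, 67, 478]);
translate([1994, 0, 0]) cube([67, 67, 478]);
translate([1994, 1246, 0]) cube([67, 67, 478]);
translate([67, 0, 247]) cube([1927, 29, 193]);
translate([67, 1284, 247]) cube([1927, 29, 193]);
translate([0, 67, 247]) cube([29, 1179, 193]);
translate([2032, 67, 247]) cube([29, 1179, 193]);
translate([142, 0, 440]) cube([79, 1313, 21]);
translate([296, 0, 440]) cube([79, 1313, 21]);
translate([450, 0, 440]) cube([79, 1313, 21]);
translate([604, 0, 440]) cube([79, 1313, 21]);
translate([758, 0, 440]) cube([79, 1313, 21]);
translate([912, 0, 440]) cube([79, 1313, 21]);
translate([1066, 0, 440]) cube([79, 1313, 21]);
translate([1220, 0, 440]) cube([79, 1313, 21]);
translate([1374, 0, 440]) cube([79, 1313, 21]);
translate([1528, 0, 440]) cube([79, 1313, 21]);
translate([1682, 0, 440]) cube([79, 1313, 21]);
translate([1836, 0, 440]) cube([79, 1313, 21]);


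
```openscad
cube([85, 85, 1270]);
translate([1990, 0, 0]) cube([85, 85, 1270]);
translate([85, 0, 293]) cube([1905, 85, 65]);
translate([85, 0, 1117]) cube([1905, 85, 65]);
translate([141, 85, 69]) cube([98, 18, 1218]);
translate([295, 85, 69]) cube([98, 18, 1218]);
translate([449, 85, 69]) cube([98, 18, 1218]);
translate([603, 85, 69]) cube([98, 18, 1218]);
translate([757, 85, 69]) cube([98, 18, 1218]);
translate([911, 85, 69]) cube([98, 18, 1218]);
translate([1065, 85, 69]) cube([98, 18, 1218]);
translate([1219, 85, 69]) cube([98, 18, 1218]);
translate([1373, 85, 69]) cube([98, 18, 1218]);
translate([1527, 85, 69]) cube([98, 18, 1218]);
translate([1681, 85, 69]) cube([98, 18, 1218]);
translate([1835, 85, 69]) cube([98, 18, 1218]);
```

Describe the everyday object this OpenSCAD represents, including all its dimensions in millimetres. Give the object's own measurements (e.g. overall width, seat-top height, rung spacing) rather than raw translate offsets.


A fence section. Two 85×85 mm posts, 1270 mm tall, stand on the floor with a clear span of 1905 mm between their inner faces. Two horizontal rails of 85×65 mm section span the gap between the posts with their undersides at z = 293 mm and z = 1117 mm, flush with the posts' −y face. 12 pickets, each 98 mm wide, 18 mm thick and 1218 mm tall, are fixed to the +y face of the rails with their bottoms at z = 69 mm, spaced across the span with a 56 mm gap after the −x post and between neighbouring pickets, with 57 mm left before the +x post.


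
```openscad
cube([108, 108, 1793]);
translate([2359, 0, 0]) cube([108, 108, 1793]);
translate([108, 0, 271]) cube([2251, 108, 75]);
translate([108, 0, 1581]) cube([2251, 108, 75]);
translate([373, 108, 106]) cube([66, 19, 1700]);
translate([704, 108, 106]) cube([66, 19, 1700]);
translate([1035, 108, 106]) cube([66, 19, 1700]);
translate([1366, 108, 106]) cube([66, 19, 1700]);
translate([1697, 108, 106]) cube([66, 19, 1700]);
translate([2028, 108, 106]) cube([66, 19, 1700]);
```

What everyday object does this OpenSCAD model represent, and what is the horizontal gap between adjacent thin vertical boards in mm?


A fence section. The picket gap is 265 mm.

Two posts, two rails, 6 pickets — a fence section. Span 2251 mm holds 6 pickets of 66 mm with 7 equal gaps: ⌊(2251 − 6·66) / 7⌋ = 265 mm.


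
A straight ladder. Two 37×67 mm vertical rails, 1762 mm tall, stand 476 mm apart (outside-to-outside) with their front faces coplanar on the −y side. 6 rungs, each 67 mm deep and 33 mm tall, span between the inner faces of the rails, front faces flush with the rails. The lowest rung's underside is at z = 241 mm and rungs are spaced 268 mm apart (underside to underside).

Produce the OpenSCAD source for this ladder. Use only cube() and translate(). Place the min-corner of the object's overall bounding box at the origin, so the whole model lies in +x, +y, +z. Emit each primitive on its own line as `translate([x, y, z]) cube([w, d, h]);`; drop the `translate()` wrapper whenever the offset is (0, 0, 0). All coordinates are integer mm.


cube([37, 67, 1762]);
translate([439, 0, 0]) cube([37, 67, 1762]);
translate([37, 0, 241]) cube([402, 67, 33]);
translate([37, 0, 509]) cube([402, 67, 33]);
translate([37, 0, 777]) cube([402, 67, 33]);
translate([37, 0, 1045]) cube([402, 67, 33]);
translate([37, 0, 1313]) cube([402, 67, 33]);
translate([37, 0, 1581]) cube([402, 67, 33]);


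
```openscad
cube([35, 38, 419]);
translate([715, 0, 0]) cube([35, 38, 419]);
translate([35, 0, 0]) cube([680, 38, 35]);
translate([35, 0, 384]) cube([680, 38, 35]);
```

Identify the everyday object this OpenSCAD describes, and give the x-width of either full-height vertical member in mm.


A picture frame. The border width is 35 mm.

Four thin pieces enclosing a rectangular opening — a picture frame. The two full-height stiles are 419 mm tall; the top rail sits at z = 384 and is 35 mm tall, so the border above the opening is 419 − 384 = 35 mm, matching the stile x-width.


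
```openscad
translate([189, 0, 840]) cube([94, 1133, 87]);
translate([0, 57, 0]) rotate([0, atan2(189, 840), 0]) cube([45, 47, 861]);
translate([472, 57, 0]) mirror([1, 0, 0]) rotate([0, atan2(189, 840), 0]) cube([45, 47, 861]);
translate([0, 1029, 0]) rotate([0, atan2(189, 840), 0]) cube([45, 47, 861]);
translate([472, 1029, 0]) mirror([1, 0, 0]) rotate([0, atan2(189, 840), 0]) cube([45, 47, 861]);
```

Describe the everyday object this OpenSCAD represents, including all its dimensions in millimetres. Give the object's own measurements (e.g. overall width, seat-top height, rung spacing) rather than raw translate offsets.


A sawhorse. A 94×1133×87 mm beam (x, y, z) sits on two A-frame leg pairs. Each pair is two raked legs of 45×47 mm section (47 mm along y) splaying symmetrically in x. Each leg rises 840 mm vertically over 189 mm of horizontal reach and is 861 mm long along its own axis. Every leg's outer bottom edge rests on the floor and its outer top edge meets a bottom edge of the beam — the left legs (tilting toward +x) meet the beam's −x bottom edge, the right legs (their mirror images, tilting toward −x) meet its +x bottom edge — so the leg tops tuck under the beam, the beam's underside is 840 mm above the floor, and the feet are 472 mm apart outside-to-outside with the beam centred between them. The two leg pairs are set in 57 mm from either end of the beam.


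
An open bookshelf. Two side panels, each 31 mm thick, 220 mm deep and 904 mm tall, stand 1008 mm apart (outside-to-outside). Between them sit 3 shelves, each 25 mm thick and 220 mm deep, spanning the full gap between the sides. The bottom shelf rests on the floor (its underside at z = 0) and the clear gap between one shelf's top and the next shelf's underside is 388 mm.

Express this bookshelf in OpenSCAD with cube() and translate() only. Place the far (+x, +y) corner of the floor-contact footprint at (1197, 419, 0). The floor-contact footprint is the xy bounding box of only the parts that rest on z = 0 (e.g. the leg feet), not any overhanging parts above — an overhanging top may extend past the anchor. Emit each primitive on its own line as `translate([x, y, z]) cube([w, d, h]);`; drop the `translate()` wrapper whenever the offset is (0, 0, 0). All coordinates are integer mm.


translate([189, 199, 0]) cube([31, 220, 904]);
translate([1166, 199, 0]) cube([31, 220, 904]);
translate([220, 199, 0]) cube([946, 220, 25]);
translate([220, 199, 413]) cube([946, 220, 25]);
translate([220, 199, 826]) cube([946, 220, 25]);


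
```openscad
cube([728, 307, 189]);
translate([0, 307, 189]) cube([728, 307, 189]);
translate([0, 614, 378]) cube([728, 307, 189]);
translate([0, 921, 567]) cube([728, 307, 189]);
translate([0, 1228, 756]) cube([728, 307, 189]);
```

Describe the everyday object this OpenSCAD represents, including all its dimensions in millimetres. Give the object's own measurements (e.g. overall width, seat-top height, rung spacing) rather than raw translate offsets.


A straight staircase of 5 solid steps. Each step is 728 mm wide (x), 307 mm deep (y, the going) and 189 mm tall (the rise). The first step rests on the floor; each subsequent step sits one going further in +y and one rise higher in +z, directly behind and above the previous step with no overlap.


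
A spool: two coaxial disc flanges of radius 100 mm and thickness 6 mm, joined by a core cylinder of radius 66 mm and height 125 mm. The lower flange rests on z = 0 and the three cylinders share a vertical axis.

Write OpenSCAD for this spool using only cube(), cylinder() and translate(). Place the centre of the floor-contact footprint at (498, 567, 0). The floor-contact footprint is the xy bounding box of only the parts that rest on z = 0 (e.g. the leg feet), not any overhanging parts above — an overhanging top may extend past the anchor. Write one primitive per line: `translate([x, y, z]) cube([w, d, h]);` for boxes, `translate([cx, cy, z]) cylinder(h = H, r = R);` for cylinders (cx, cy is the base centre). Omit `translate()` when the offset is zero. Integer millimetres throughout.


translate([498, 567, 0]) cylinder(h = 6, r = 100);
translate([498, 567, 6]) cylinder(h = 125, r = 66);
translate([498, 567, 131]) cylinder(h = 6, r = 100);


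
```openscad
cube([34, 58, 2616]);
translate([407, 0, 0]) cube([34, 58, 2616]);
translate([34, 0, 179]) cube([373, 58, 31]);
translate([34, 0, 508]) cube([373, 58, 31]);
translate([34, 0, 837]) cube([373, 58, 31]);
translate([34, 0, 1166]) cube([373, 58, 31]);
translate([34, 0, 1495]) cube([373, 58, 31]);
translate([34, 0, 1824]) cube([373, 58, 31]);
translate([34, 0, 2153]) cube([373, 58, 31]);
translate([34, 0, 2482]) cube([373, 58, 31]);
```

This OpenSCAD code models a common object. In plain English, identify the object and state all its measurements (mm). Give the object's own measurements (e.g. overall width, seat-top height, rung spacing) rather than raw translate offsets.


A straight ladder. Two 34×58 mm vertical rails, 2616 mm tall, stand 441 mm apart (outside-to-outside) with their front faces coplanar on the −y side. 8 rungs, each 58 mm deep and 31 mm tall, span between the inner faces of the rails, front faces flush with the rails. The lowest rung's underside is at z = 179 mm and rungs are spaced 329 mm apart (underside to underside).


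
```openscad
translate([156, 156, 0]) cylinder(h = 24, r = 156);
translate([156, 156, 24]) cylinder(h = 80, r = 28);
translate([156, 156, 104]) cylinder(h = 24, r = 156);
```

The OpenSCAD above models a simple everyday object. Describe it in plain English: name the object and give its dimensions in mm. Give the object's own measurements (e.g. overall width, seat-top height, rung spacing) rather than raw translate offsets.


A spool: two coaxial disc flanges of radius 156 mm and thickness 24 mm, joined by a core cylinder of radius 28 mm and height 80 mm. The lower flange rests on z = 0 and the three cylinders share a vertical axis.
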